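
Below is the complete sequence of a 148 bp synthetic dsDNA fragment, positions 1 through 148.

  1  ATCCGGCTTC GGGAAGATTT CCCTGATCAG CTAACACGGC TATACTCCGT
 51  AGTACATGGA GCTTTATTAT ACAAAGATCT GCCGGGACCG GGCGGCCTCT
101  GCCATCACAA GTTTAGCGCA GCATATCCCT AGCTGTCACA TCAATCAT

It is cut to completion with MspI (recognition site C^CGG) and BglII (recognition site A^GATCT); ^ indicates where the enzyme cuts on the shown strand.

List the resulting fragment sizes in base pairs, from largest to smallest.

72, 60, 7, 6, 3 bp

MspI sites (CCGG) start at positions 3, 82, 88.
MspI cuts after the first base of each site, so after positions 3, 82, 88.
The BglII site (AGATCT) starts at position 75.
BglII cuts after the first base of each site, so after position 75.
Combined cut positions: 3, 75, 82, 88.
Linear molecule, 4 cuts → 5 fragments:
  1–3 → 3 bp
  4–75 → 72 bp
  76–82 → 7 bp
  83–88 → 6 bp
  89–148 → 60 bp
Sorted largest to smallest: 72, 60, 7, 6, 3 bp.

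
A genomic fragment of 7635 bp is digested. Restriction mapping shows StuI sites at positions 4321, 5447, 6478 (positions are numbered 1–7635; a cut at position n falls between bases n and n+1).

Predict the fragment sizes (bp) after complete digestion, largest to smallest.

4321, 1157, 1126, 1031 bp

Linear molecule, 3 cuts → 4 fragments:
  4321 − 0 = 4321 bp
  5447 − 4321 = 1126 bp
  6478 − 5447 = 1031 bp
  7635 − 6478 = 1157 bp
Sorted largest to smallest: 4321, 1157, 1126, 1031 bp.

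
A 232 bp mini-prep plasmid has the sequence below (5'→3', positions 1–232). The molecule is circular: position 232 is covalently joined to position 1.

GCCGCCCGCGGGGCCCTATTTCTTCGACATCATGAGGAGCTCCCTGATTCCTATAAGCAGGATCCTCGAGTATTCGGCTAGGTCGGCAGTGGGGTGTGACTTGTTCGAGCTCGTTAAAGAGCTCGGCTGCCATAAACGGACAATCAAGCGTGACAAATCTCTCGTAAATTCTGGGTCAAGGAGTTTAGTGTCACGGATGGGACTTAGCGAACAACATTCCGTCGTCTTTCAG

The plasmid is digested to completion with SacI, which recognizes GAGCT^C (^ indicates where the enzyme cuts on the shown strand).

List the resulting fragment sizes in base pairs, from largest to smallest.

150, 70, 12 bp

SacI sites (GAGCTC) start at positions 37, 107, 119.
SacI cuts after base 5 of each site (before the last base), so after positions 41, 111, 123.
Circular molecule, 3 cuts → 3 fragments:
  42–111 → 70 bp
  112–123 → 12 bp
  124–232 then 1–41 → 109 + 41 = 150 bp
Sorted largest to smallest: 150, 70, 12 bp.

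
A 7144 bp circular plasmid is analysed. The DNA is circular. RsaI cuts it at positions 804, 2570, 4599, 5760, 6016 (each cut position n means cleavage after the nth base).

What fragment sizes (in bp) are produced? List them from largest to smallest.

2029, 1932, 1766, 1161, 256 bp

Circular molecule, 5 cuts → 5 fragments:
  2570 − 804 = 1766 bp
  4599 − 2570 = 2029 bp
  5760 − 4599 = 1161 bp
  6016 − 5760 = 256 bp
  wrap: 7144 − 6016 + 804 = 1932 bp
Sorted largest to smallest: 2029, 1932, 1766, 1161, 256 bp.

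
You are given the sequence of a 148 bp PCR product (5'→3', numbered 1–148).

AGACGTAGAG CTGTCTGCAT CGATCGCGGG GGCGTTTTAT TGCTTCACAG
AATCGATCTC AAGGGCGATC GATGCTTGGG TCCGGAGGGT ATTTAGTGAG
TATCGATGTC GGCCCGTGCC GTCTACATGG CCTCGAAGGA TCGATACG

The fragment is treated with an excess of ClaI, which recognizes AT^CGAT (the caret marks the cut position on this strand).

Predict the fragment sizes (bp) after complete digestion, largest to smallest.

ClaI sites (ATCGAT) start at positions 19, 52, 68, 102, 140.
ClaI cuts after base 2 of each site, so after positions 20, 53, 69, 103, 141.
Linear molecule, 5 cuts → 6 fragments:
  1–20 → 20 bp
  21–53 → 33 bp
  54–69 → 16 bp
  70–103 → 34 bp
  104–141 → 38 bp
  142–148 → 7 bp
Sorted largest to smallest: 38, 34, 33, 20, 16, 7 bp.

38, 34, 33, 20, 16, 7 bp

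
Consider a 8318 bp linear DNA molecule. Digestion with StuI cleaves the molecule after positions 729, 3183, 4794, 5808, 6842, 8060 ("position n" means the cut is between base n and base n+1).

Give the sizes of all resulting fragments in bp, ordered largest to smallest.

Linear molecule, 6 cuts → 7 fragments:
  729 − 0 = 729 bp
  3183 − 729 = 2454 bp
  4794 − 3183 = 1611 bp
  5808 − 4794 = 1014 bp
  6842 − 5808 = 1034 bp
  8060 − 6842 = 1218 bp
  8318 − 8060 = 258 bp
Sorted largest to smallest: 2454, 1611, 1218, 1034, 1014, 729, 258 bp.

2454, 1611, 1218, 1034, 1014, 729, 258 bp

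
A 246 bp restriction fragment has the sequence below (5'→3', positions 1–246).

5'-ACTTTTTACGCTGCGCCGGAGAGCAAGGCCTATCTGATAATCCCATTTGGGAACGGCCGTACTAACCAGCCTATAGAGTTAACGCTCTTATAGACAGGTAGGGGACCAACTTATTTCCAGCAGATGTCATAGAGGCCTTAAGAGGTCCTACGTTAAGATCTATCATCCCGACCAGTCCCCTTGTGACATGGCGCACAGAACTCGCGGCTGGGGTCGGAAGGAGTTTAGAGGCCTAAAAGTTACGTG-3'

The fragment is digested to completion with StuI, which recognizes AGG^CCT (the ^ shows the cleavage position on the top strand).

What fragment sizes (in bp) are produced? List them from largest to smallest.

StuI sites (AGGCCT) start at positions 26, 133, 229.
StuI cuts after base 3 of each site, so after positions 28, 135, 231.
Linear molecule, 3 cuts → 4 fragments:
  1–28 → 28 bp
  29–135 → 107 bp
  136–231 → 96 bp
  232–246 → 15 bp
Sorted largest to smallest: 107, 96, 28, 15 bp.

107, 96, 28, 15 bp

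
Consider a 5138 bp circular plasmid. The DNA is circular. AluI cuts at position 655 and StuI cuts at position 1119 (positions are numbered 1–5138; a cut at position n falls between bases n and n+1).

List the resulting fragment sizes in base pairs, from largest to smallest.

Combined cut positions (sorted): 655, 1119.
Circular molecule, 2 cuts → 2 fragments:
  1119 − 655 = 464 bp
  wrap: 5138 − 1119 + 655 = 4674 bp
Sorted largest to smallest: 4674, 464 bp.

4674, 464 bp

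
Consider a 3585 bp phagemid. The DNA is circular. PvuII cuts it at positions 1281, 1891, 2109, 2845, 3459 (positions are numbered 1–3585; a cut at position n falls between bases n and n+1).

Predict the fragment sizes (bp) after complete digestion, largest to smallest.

Circular molecule, 5 cuts → 5 fragments:
  1891 − 1281 = 610 bp
  2109 − 1891 = 218 bp
  2845 − 2109 = 736 bp
  3459 − 2845 = 614 bp
  wrap: 3585 − 3459 + 1281 = 1407 bp
Sorted largest to smallest: 1407, 736, 614, 610, 218 bp.

1407, 736, 614, 610, 218 bp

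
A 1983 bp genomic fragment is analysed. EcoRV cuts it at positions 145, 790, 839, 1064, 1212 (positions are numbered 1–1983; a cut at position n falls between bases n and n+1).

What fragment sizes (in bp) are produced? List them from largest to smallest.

771, 645, 225, 148, 145, 49 bp

Linear molecule, 5 cuts → 6 fragments:
  145 − 0 = 145 bp
  790 − 145 = 645 bp
  839 − 790 = 49 bp
  1064 − 839 = 225 bp
  1212 − 1064 = 148 bp
  1983 − 1212 = 771 bp
Sorted largest to smallest: 771, 645, 225, 148, 145, 49 bp.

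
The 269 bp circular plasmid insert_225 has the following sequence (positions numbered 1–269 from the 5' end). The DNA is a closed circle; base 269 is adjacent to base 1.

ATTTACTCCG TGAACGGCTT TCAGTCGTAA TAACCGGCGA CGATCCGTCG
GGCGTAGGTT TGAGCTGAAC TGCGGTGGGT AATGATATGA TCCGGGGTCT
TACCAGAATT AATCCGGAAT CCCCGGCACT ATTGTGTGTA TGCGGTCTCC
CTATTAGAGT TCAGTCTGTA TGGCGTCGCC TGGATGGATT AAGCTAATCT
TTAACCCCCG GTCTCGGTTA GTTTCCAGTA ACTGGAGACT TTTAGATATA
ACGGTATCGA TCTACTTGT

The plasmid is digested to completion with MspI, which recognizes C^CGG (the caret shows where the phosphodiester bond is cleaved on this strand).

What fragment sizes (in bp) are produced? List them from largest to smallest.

MspI sites (CCGG) start at positions 34, 92, 114, 123, 208.
MspI cuts after the first base of each site, so after positions 34, 92, 114, 123, 208.
Circular molecule, 5 cuts → 5 fragments:
  35–92 → 58 bp
  93–114 → 22 bp
  115–123 → 9 bp
  124–208 → 85 bp
  209–269 then 1–34 → 61 + 34 = 95 bp
Sorted largest to smallest: 95, 85, 58, 22, 9 bp.

95, 85, 58, 22, 9 bp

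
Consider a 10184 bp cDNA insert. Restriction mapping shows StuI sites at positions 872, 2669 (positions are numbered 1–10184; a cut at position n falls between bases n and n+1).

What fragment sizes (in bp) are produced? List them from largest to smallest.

Linear molecule, 2 cuts → 3 fragments:
  872 − 0 = 872 bp
  2669 − 872 = 1797 bp
  10184 − 2669 = 7515 bp
Sorted largest to smallest: 7515, 1797, 872 bp.

7515, 1797, 872 bp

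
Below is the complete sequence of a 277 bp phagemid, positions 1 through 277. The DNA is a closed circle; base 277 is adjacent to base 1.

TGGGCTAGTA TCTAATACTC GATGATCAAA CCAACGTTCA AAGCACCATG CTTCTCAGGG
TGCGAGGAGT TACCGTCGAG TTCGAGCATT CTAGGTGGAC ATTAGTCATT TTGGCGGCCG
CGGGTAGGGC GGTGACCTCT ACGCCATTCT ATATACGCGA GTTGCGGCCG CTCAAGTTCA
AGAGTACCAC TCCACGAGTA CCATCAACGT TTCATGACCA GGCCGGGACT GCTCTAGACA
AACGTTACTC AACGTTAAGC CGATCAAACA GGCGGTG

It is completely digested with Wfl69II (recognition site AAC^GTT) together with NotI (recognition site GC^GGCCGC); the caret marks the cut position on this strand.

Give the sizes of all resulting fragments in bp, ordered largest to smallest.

80, 59, 50, 43, 35, 10 bp

Wfl69II sites (AACGTT) start at positions 33, 206, 241, 251.
Wfl69II cuts after base 3 of each site, so after positions 35, 208, 243, 253.
NotI sites (GCGGCCGC) start at positions 114, 164.
NotI cuts after base 2 of each site, so after positions 115, 165.
Combined cut positions: 35, 115, 165, 208, 243, 253.
Circular molecule, 6 cuts → 6 fragments:
  36–115 → 80 bp
  116–165 → 50 bp
  166–208 → 43 bp
  209–243 → 35 bp
  244–253 → 10 bp
  254–277 then 1–35 → 24 + 35 = 59 bp
Sorted largest to smallest: 80, 59, 50, 43, 35, 10 bp.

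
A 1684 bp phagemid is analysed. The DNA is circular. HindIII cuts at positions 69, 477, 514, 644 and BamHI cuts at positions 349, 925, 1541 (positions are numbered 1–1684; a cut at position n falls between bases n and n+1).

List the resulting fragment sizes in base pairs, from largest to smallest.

616, 281, 280, 212, 130, 128, 37 bp

Combined cut positions (sorted): 69, 349, 477, 514, 644, 925, 1541.
Circular molecule, 7 cuts → 7 fragments:
  349 − 69 = 280 bp
  477 − 349 = 128 bp
  514 − 477 = 37 bp
  644 − 514 = 130 bp
  925 − 644 = 281 bp
  1541 − 925 = 616 bp
  wrap: 1684 − 1541 + 69 = 212 bp
Sorted largest to smallest: 616, 281, 280, 212, 130, 128, 37 bp.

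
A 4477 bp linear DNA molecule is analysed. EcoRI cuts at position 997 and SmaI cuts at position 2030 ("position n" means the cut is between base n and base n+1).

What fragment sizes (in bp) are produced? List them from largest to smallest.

Combined cut positions (sorted): 997, 2030.
Linear molecule, 2 cuts → 3 fragments:
  997 − 0 = 997 bp
  2030 − 997 = 1033 bp
  4477 − 2030 = 2447 bp
Sorted largest to smallest: 2447, 1033, 997 bp.

2447, 1033, 997 bp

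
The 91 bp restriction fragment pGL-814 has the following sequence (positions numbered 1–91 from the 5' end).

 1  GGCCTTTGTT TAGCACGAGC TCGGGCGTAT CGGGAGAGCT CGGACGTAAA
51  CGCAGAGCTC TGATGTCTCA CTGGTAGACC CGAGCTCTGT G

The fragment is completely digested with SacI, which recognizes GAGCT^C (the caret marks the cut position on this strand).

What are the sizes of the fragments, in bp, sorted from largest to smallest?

27, 21, 19, 19, 5 bp

SacI sites (GAGCTC) start at positions 17, 36, 55, 82.
SacI cuts after base 5 of each site (before the last base), so after positions 21, 40, 59, 86.
Linear molecule, 4 cuts → 5 fragments:
  1–21 → 21 bp
  22–40 → 19 bp
  41–59 → 19 bp
  60–86 → 27 bp
  87–91 → 5 bp
Sorted largest to smallest: 27, 21, 19, 19, 5 bp.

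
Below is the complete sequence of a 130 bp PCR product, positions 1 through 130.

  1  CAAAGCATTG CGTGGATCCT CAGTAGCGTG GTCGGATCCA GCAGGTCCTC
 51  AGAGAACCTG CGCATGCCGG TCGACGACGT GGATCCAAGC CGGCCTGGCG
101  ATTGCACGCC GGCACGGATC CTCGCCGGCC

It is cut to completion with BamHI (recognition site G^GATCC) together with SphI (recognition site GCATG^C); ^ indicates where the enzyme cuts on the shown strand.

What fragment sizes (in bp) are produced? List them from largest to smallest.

35, 32, 20, 15, 14, 14 bp

BamHI sites (GGATCC) start at positions 14, 34, 81, 116.
BamHI cuts after the first base of each site, so after positions 14, 34, 81, 116.
The SphI site (GCATGC) starts at position 62.
SphI cuts after base 5 of each site (before the last base), so after position 66.
Combined cut positions: 14, 34, 66, 81, 116.
Linear molecule, 5 cuts → 6 fragments:
  1–14 → 14 bp
  15–34 → 20 bp
  35–66 → 32 bp
  67–81 → 15 bp
  82–116 → 35 bp
  117–130 → 14 bp
Sorted largest to smallest: 35, 32, 20, 15, 14, 14 bp.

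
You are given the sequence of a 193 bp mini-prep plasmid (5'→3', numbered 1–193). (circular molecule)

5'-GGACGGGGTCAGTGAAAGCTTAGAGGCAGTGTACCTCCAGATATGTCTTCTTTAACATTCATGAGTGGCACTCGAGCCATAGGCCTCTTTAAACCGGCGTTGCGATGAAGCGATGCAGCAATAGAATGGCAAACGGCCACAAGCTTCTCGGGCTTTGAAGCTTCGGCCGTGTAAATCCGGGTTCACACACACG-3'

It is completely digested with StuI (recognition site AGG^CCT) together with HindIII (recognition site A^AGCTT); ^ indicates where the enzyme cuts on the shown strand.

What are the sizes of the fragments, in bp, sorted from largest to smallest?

The StuI site (AGGCCT) starts at position 81.
StuI cuts after base 3 of each site, so after position 83.
HindIII sites (AAGCTT) start at positions 16, 141, 158.
HindIII cuts after the first base of each site, so after positions 16, 141, 158.
Combined cut positions: 16, 83, 141, 158.
Circular molecule, 4 cuts → 4 fragments:
  17–83 → 67 bp
  84–141 → 58 bp
  142–158 → 17 bp
  159–193 then 1–16 → 35 + 16 = 51 bp
Sorted largest to smallest: 67, 58, 51, 17 bp.

67, 58, 51, 17 bp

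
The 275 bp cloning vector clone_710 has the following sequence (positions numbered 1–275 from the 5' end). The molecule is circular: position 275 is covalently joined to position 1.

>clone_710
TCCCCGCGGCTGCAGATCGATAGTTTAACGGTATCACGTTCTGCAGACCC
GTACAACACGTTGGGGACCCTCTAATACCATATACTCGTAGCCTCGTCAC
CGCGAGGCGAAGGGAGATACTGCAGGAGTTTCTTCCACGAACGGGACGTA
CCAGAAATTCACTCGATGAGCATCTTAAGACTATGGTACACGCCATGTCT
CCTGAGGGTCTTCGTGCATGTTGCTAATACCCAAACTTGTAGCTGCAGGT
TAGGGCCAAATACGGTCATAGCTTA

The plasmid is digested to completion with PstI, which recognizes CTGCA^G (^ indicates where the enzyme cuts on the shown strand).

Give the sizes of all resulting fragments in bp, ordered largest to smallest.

123, 79, 42, 31 bp

PstI sites (CTGCAG) start at positions 10, 41, 120, 243.
PstI cuts after base 5 of each site (before the last base), so after positions 14, 45, 124, 247.
Circular molecule, 4 cuts → 4 fragments:
  15–45 → 31 bp
  46–124 → 79 bp
  125–247 → 123 bp
  248–275 then 1–14 → 28 + 14 = 42 bp
Sorted largest to smallest: 123, 79, 42, 31 bp.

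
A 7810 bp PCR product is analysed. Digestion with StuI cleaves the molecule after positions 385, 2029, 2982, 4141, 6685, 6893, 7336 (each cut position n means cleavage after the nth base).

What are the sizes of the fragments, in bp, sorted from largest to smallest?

2544, 1644, 1159, 953, 474, 443, 385, 208 bp

Linear molecule, 7 cuts → 8 fragments:
  385 − 0 = 385 bp
  2029 − 385 = 1644 bp
  2982 − 2029 = 953 bp
  4141 − 2982 = 1159 bp
  6685 − 4141 = 2544 bp
  6893 − 6685 = 208 bp
  7336 − 6893 = 443 bp
  7810 − 7336 = 474 bp
Sorted largest to smallest: 2544, 1644, 1159, 953, 474, 443, 385, 208 bp.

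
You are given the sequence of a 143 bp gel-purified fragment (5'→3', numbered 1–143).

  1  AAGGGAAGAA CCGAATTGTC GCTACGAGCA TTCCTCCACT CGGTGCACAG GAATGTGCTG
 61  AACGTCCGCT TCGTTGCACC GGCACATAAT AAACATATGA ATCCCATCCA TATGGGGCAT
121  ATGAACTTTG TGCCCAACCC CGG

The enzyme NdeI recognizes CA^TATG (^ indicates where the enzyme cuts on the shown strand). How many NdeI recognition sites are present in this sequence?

CATATG occurs starting at positions 94, 109, 118.
NdeI cuts at 3 sites.

3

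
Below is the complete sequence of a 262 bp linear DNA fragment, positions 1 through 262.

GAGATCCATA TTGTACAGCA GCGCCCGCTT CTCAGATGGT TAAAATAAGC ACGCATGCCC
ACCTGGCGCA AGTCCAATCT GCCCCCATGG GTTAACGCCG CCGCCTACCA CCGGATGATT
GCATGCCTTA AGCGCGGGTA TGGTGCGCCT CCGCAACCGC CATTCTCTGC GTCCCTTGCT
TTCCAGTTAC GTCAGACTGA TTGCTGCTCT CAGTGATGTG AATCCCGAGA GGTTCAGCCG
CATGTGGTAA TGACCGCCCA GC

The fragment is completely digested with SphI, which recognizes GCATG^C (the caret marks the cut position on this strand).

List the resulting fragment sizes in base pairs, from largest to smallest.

SphI sites (GCATGC) start at positions 53, 121.
SphI cuts after base 5 of each site (before the last base), so after positions 57, 125.
Linear molecule, 2 cuts → 3 fragments:
  1–57 → 57 bp
  58–125 → 68 bp
  126–262 → 137 bp
Sorted largest to smallest: 137, 68, 57 bp.

137, 68, 57 bp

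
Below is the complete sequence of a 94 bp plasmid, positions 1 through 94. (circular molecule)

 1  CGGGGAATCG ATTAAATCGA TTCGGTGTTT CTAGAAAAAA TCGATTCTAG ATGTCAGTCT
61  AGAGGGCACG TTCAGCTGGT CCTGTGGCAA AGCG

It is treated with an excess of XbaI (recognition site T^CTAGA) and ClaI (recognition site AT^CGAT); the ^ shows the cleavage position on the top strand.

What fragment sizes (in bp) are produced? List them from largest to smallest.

44, 13, 12, 11, 9, 5 bp

XbaI sites (TCTAGA) start at positions 30, 46, 58.
XbaI cuts after the first base of each site, so after positions 30, 46, 58.
ClaI sites (ATCGAT) start at positions 7, 16, 40.
ClaI cuts after base 2 of each site, so after positions 8, 17, 41.
Combined cut positions: 8, 17, 30, 41, 46, 58.
Circular molecule, 6 cuts → 6 fragments:
  9–17 → 9 bp
  18–30 → 13 bp
  31–41 → 11 bp
  42–46 → 5 bp
  47–58 → 12 bp
  59–94 then 1–8 → 36 + 8 = 44 bp
Sorted largest to smallest: 44, 13, 12, 11, 9, 5 bp.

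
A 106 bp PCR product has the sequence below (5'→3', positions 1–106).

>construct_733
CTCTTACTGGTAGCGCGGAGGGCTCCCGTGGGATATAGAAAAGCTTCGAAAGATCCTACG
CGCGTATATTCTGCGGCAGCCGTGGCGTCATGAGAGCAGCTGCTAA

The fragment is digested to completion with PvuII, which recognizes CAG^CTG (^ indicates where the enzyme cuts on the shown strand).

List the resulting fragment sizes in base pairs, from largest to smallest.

The PvuII site (CAGCTG) starts at position 97.
PvuII cuts after base 3 of each site, so after position 99.
Linear molecule, 1 cut → 2 fragments:
  1–99 → 99 bp
  100–106 → 7 bp
Sorted largest to smallest: 99, 7 bp.

99, 7 bp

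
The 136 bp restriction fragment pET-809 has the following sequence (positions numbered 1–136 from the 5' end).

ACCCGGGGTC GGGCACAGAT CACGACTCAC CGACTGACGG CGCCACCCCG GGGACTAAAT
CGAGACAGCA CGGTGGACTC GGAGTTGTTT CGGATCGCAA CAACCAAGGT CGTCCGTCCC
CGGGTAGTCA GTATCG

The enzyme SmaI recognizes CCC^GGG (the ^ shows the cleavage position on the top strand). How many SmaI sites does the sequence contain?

3

CCCGGG occurs starting at positions 2, 47, 119.
SmaI cuts at 3 sites.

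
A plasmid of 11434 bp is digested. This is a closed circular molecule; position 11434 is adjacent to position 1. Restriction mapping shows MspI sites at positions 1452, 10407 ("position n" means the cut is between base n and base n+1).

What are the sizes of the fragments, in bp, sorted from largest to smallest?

8955, 2479 bp

Circular molecule, 2 cuts → 2 fragments:
  10407 − 1452 = 8955 bp
  wrap: 11434 − 10407 + 1452 = 2479 bp
Sorted largest to smallest: 8955, 2479 bp.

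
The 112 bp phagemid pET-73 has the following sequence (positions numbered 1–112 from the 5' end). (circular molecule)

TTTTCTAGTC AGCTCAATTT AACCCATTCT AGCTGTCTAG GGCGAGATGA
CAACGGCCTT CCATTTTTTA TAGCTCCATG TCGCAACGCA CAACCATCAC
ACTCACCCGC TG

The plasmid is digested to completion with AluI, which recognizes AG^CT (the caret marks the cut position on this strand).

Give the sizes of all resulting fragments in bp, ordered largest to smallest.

AluI sites (AGCT) start at positions 11, 31, 72.
AluI cuts after base 2 of each site, so after positions 12, 32, 73.
Circular molecule, 3 cuts → 3 fragments:
  13–32 → 20 bp
  33–73 → 41 bp
  74–112 then 1–12 → 39 + 12 = 51 bp
Sorted largest to smallest: 51, 41, 20 bp.

51, 41, 20 bp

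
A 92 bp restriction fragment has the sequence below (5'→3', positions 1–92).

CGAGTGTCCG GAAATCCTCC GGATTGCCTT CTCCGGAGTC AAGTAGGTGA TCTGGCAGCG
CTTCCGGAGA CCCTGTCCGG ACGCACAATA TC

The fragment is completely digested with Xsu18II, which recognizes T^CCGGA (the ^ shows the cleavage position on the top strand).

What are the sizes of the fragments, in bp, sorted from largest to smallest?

Xsu18II sites (TCCGGA) start at positions 7, 18, 32, 63, 76.
Xsu18II cuts after the first base of each site, so after positions 7, 18, 32, 63, 76.
Linear molecule, 5 cuts → 6 fragments:
  1–7 → 7 bp
  8–18 → 11 bp
  19–32 → 14 bp
  33–63 → 31 bp
  64–76 → 13 bp
  77–92 → 16 bp
Sorted largest to smallest: 31, 16, 14, 13, 11, 7 bp.

31, 16, 14, 13, 11, 7 bp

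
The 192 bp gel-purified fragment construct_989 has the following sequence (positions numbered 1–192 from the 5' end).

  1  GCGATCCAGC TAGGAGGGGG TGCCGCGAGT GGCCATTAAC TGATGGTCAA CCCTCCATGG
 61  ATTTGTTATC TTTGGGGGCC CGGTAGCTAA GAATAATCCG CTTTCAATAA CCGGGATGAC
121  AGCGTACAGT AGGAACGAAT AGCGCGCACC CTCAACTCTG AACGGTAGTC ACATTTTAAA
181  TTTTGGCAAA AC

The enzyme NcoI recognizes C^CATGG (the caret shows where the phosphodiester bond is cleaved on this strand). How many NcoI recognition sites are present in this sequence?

CCATGG occurs starting at position 55.
NcoI cuts at 1 site.

1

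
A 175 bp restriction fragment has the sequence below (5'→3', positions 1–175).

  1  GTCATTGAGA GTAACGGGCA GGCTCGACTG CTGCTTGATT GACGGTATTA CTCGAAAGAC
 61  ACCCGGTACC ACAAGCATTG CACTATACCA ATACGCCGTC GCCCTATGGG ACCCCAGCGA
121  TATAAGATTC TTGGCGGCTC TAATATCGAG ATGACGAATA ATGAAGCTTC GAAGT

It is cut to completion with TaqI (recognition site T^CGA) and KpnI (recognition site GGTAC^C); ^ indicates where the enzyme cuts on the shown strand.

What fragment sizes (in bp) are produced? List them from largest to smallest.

77, 28, 24, 23, 17, 6 bp

TaqI sites (TCGA) start at positions 24, 52, 146, 169.
TaqI cuts after the first base of each site, so after positions 24, 52, 146, 169.
The KpnI site (GGTACC) starts at position 65.
KpnI cuts after base 5 of each site (before the last base), so after position 69.
Combined cut positions: 24, 52, 69, 146, 169.
Linear molecule, 5 cuts → 6 fragments:
  1–24 → 24 bp
  25–52 → 28 bp
  53–69 → 17 bp
  70–146 → 77 bp
  147–169 → 23 bp
  170–175 → 6 bp
Sorted largest to smallest: 77, 28, 24, 23, 17, 6 bp.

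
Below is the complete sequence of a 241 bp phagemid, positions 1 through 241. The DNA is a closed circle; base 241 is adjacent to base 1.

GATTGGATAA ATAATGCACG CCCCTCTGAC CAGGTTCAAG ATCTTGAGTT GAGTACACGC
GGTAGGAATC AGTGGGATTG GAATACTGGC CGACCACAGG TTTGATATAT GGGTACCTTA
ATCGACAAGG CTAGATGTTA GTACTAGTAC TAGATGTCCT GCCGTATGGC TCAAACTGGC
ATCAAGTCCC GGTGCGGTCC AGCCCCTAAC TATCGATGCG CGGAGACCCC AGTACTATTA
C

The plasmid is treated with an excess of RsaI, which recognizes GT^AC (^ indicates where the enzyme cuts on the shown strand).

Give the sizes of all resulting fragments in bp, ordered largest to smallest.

RsaI sites (GTAC) start at positions 53, 113, 141, 147, 232.
RsaI cuts after base 2 of each site, so after positions 54, 114, 142, 148, 233.
Circular molecule, 5 cuts → 5 fragments:
  55–114 → 60 bp
  115–142 → 28 bp
  143–148 → 6 bp
  149–233 → 85 bp
  234–241 then 1–54 → 8 + 54 = 62 bp
Sorted largest to smallest: 85, 62, 60, 28, 6 bp.

85, 62, 60, 28, 6 bp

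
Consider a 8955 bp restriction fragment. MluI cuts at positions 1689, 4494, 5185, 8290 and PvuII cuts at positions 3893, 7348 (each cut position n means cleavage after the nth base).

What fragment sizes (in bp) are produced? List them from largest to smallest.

Combined cut positions (sorted): 1689, 3893, 4494, 5185, 7348, 8290.
Linear molecule, 6 cuts → 7 fragments:
  1689 − 0 = 1689 bp
  3893 − 1689 = 2204 bp
  4494 − 3893 = 601 bp
  5185 − 4494 = 691 bp
  7348 − 5185 = 2163 bp
  8290 − 7348 = 942 bp
  8955 − 8290 = 665 bp
Sorted largest to smallest: 2204, 2163, 1689, 942, 691, 665, 601 bp.

2204, 2163, 1689, 942, 691, 665, 601 bp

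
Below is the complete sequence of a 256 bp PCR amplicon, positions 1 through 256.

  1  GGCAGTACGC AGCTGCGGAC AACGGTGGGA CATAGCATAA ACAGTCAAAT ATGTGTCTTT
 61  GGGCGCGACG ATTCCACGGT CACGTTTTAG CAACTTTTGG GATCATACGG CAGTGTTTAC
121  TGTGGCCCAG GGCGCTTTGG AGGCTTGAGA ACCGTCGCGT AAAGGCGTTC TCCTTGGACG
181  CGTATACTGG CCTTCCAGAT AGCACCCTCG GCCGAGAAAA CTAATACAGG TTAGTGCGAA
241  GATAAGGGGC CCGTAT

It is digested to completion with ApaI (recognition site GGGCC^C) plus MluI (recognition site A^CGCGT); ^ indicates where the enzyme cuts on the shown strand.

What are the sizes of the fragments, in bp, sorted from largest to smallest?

The ApaI site (GGGCCC) starts at position 247.
ApaI cuts after base 5 of each site (before the last base), so after position 251.
The MluI site (ACGCGT) starts at position 178.
MluI cuts after the first base of each site, so after position 178.
Combined cut positions: 178, 251.
Linear molecule, 2 cuts → 3 fragments:
  1–178 → 178 bp
  179–251 → 73 bp
  252–256 → 5 bp
Sorted largest to smallest: 178, 73, 5 bp.

178, 73, 5 bp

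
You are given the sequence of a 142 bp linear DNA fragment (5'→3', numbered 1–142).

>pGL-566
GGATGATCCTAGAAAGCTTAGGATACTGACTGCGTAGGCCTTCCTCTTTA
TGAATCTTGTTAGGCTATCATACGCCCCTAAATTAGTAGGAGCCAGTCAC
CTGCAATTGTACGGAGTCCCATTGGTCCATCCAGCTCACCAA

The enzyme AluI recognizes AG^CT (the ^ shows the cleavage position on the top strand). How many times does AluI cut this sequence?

2

AGCT occurs starting at positions 15, 133.
AluI cuts at 2 sites.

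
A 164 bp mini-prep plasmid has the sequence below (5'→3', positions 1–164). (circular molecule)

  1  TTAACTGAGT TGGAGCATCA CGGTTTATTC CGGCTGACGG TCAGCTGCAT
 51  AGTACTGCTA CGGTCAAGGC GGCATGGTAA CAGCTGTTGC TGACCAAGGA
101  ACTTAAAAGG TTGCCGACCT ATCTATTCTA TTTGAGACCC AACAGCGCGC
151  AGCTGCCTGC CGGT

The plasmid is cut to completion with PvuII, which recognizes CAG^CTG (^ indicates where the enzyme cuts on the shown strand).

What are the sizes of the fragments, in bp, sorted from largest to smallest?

PvuII sites (CAGCTG) start at positions 42, 81, 150.
PvuII cuts after base 3 of each site, so after positions 44, 83, 152.
Circular molecule, 3 cuts → 3 fragments:
  45–83 → 39 bp
  84–152 → 69 bp
  153–164 then 1–44 → 12 + 44 = 56 bp
Sorted largest to smallest: 69, 56, 39 bp.

69, 56, 39 bp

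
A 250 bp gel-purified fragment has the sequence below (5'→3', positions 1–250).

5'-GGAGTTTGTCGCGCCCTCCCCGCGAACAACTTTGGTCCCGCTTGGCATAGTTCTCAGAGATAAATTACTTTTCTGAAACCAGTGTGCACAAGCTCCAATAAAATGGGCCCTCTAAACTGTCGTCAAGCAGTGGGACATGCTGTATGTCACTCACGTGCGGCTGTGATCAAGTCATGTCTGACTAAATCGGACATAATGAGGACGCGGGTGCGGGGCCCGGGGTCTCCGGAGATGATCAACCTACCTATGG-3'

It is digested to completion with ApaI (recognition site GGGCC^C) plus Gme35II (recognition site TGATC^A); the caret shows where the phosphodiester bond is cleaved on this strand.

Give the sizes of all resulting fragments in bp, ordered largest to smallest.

ApaI sites (GGGCCC) start at positions 105, 213.
ApaI cuts after base 5 of each site (before the last base), so after positions 109, 217.
Gme35II sites (TGATCA) start at positions 164, 233.
Gme35II cuts after base 5 of each site (before the last base), so after positions 168, 237.
Combined cut positions: 109, 168, 217, 237.
Linear molecule, 4 cuts → 5 fragments:
  1–109 → 109 bp
  110–168 → 59 bp
  169–217 → 49 bp
  218–237 → 20 bp
  238–250 → 13 bp
Sorted largest to smallest: 109, 59, 49, 20, 13 bp.

109, 59, 49, 20, 13 bp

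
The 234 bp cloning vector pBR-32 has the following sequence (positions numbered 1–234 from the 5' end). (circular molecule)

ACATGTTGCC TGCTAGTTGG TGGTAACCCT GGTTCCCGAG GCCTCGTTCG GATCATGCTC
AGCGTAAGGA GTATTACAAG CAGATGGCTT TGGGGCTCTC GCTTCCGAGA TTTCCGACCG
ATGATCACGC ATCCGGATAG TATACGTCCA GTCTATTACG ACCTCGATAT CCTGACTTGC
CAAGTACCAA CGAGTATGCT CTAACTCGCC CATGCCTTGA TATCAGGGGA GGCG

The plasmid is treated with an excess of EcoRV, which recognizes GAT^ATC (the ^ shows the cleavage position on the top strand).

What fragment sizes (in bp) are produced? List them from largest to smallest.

EcoRV sites (GATATC) start at positions 166, 219.
EcoRV cuts after base 3 of each site, so after positions 168, 221.
Circular molecule, 2 cuts → 2 fragments:
  169–221 → 53 bp
  222–234 then 1–168 → 13 + 168 = 181 bp
Sorted largest to smallest: 181, 53 bp.

181, 53 bp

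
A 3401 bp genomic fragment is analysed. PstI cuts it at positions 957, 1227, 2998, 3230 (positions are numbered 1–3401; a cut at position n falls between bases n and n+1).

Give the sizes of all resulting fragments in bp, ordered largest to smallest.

Linear molecule, 4 cuts → 5 fragments:
  957 − 0 = 957 bp
  1227 − 957 = 270 bp
  2998 − 1227 = 1771 bp
  3230 − 2998 = 232 bp
  3401 − 3230 = 171 bp
Sorted largest to smallest: 1771, 957, 270, 232, 171 bp.

1771, 957, 270, 232, 171 bp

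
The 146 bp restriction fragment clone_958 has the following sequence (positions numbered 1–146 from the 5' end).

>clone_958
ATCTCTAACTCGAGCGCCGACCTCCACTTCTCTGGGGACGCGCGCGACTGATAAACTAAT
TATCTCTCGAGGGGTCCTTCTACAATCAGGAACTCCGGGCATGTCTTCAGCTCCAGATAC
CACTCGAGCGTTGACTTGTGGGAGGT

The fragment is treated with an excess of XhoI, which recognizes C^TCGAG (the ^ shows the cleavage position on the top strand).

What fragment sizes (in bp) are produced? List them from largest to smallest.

XhoI sites (CTCGAG) start at positions 9, 66, 123.
XhoI cuts after the first base of each site, so after positions 9, 66, 123.
Linear molecule, 3 cuts → 4 fragments:
  1–9 → 9 bp
  10–66 → 57 bp
  67–123 → 57 bp
  124–146 → 23 bp
Sorted largest to smallest: 57, 57, 23, 9 bp.

57, 57, 23, 9 bp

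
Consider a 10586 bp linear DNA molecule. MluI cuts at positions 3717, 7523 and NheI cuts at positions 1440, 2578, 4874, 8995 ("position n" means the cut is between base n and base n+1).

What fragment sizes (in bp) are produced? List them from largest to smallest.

Combined cut positions (sorted): 1440, 2578, 3717, 4874, 7523, 8995.
Linear molecule, 6 cuts → 7 fragments:
  1440 − 0 = 1440 bp
  2578 − 1440 = 1138 bp
  3717 − 2578 = 1139 bp
  4874 − 3717 = 1157 bp
  7523 − 4874 = 2649 bp
  8995 − 7523 = 1472 bp
  10586 − 8995 = 1591 bp
Sorted largest to smallest: 2649, 1591, 1472, 1440, 1157, 1139, 1138 bp.

2649, 1591, 1472, 1440, 1157, 1139, 1138 bp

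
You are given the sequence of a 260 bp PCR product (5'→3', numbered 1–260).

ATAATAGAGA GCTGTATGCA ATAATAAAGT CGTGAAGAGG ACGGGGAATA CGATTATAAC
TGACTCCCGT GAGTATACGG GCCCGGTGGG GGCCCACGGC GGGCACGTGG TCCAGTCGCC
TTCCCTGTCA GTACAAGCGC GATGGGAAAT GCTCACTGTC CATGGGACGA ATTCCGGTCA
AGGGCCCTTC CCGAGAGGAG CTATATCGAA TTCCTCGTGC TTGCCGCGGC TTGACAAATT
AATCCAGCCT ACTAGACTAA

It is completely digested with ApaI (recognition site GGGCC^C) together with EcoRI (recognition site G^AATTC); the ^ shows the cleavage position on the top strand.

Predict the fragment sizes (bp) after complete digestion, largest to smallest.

ApaI sites (GGGCCC) start at positions 79, 90, 182.
ApaI cuts after base 5 of each site (before the last base), so after positions 83, 94, 186.
EcoRI sites (GAATTC) start at positions 169, 208.
EcoRI cuts after the first base of each site, so after positions 169, 208.
Combined cut positions: 83, 94, 169, 186, 208.
Linear molecule, 5 cuts → 6 fragments:
  1–83 → 83 bp
  84–94 → 11 bp
  95–169 → 75 bp
  170–186 → 17 bp
  187–208 → 22 bp
  209–260 → 52 bp
Sorted largest to smallest: 83, 75, 52, 22, 17, 11 bp.

83, 75, 52, 22, 17, 11 bp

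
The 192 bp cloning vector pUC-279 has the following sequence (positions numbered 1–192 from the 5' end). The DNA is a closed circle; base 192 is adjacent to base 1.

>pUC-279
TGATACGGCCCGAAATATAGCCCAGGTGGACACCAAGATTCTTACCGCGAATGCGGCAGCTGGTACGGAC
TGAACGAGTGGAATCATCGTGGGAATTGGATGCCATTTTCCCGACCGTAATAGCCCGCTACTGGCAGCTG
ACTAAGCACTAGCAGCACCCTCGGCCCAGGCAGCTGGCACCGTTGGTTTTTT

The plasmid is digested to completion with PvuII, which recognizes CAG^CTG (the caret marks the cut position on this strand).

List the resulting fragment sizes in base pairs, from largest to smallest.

PvuII sites (CAGCTG) start at positions 57, 135, 171.
PvuII cuts after base 3 of each site, so after positions 59, 137, 173.
Circular molecule, 3 cuts → 3 fragments:
  60–137 → 78 bp
  138–173 → 36 bp
  174–192 then 1–59 → 19 + 59 = 78 bp
Sorted largest to smallest: 78, 78, 36 bp.

78, 78, 36 bp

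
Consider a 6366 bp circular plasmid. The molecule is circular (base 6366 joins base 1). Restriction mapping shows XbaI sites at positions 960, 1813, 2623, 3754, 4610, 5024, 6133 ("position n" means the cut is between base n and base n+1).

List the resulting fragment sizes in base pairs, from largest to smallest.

1193, 1131, 1109, 856, 853, 810, 414 bp

Circular molecule, 7 cuts → 7 fragments:
  1813 − 960 = 853 bp
  2623 − 1813 = 810 bp
  3754 − 2623 = 1131 bp
  4610 − 3754 = 856 bp
  5024 − 4610 = 414 bp
  6133 − 5024 = 1109 bp
  wrap: 6366 − 6133 + 960 = 1193 bp
Sorted largest to smallest: 1193, 1131, 1109, 856, 853, 810, 414 bp.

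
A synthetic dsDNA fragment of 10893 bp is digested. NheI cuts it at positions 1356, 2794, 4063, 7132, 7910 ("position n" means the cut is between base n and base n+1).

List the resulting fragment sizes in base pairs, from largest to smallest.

3069, 2983, 1438, 1356, 1269, 778 bp

Linear molecule, 5 cuts → 6 fragments:
  1356 − 0 = 1356 bp
  2794 − 1356 = 1438 bp
  4063 − 2794 = 1269 bp
  7132 − 4063 = 3069 bp
  7910 − 7132 = 778 bp
  10893 − 7910 = 2983 bp
Sorted largest to smallest: 3069, 2983, 1438, 1356, 1269, 778 bp.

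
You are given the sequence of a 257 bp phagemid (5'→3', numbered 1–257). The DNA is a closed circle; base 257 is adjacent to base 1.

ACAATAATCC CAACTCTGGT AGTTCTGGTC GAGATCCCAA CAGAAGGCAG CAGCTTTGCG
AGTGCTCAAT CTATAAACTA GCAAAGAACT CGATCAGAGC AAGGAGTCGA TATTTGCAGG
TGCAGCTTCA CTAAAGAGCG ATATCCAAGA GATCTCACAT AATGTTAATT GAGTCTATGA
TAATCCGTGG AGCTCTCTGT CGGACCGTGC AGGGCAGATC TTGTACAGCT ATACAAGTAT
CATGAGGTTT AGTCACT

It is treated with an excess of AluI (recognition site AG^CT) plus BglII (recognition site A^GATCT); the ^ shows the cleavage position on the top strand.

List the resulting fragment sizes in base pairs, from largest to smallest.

82, 72, 42, 25, 24, 12 bp

AluI sites (AGCT) start at positions 52, 124, 191, 227.
AluI cuts after base 2 of each site, so after positions 53, 125, 192, 228.
BglII sites (AGATCT) start at positions 150, 216.
BglII cuts after the first base of each site, so after positions 150, 216.
Combined cut positions: 53, 125, 150, 192, 216, 228.
Circular molecule, 6 cuts → 6 fragments:
  54–125 → 72 bp
  126–150 → 25 bp
  151–192 → 42 bp
  193–216 → 24 bp
  217–228 → 12 bp
  229–257 then 1–53 → 29 + 53 = 82 bp
Sorted largest to smallest: 82, 72, 42, 25, 24, 12 bp.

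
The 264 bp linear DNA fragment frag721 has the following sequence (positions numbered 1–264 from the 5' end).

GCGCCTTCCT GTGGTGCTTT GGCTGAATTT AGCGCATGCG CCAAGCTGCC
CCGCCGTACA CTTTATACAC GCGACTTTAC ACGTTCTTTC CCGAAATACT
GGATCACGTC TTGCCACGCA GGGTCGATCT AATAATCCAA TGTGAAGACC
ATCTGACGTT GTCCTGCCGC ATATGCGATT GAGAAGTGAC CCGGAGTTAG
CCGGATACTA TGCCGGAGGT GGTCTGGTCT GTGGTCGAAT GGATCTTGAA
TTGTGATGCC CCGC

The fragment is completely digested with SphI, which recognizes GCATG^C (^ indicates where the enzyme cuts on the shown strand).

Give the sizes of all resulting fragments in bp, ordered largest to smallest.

The SphI site (GCATGC) starts at position 34.
SphI cuts after base 5 of each site (before the last base), so after position 38.
Linear molecule, 1 cut → 2 fragments:
  1–38 → 38 bp
  39–264 → 226 bp
Sorted largest to smallest: 226, 38 bp.

226, 38 bp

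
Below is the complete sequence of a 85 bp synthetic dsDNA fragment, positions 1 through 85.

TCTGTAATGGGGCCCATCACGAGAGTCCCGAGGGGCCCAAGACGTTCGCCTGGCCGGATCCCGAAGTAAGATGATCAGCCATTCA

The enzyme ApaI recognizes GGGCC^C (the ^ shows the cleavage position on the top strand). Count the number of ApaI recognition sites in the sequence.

2

GGGCCC occurs starting at positions 10, 33.
ApaI cuts at 2 sites.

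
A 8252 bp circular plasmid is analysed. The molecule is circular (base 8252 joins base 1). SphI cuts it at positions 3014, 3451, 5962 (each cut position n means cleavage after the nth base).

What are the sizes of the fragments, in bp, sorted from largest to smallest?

5304, 2511, 437 bp

Circular molecule, 3 cuts → 3 fragments:
  3451 − 3014 = 437 bp
  5962 − 3451 = 2511 bp
  wrap: 8252 − 5962 + 3014 = 5304 bp
Sorted largest to smallest: 5304, 2511, 437 bp.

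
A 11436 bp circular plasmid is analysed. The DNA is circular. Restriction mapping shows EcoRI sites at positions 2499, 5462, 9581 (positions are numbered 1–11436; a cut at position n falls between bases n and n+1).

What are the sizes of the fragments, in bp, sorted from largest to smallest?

Circular molecule, 3 cuts → 3 fragments:
  5462 − 2499 = 2963 bp
  9581 − 5462 = 4119 bp
  wrap: 11436 − 9581 + 2499 = 4354 bp
Sorted largest to smallest: 4354, 4119, 2963 bp.

4354, 4119, 2963 bp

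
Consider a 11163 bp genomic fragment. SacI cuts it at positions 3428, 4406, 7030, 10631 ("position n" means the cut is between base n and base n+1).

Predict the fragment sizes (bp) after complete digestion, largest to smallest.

Linear molecule, 4 cuts → 5 fragments:
  3428 − 0 = 3428 bp
  4406 − 3428 = 978 bp
  7030 − 4406 = 2624 bp
  10631 − 7030 = 3601 bp
  11163 − 10631 = 532 bp
Sorted largest to smallest: 3601, 3428, 2624, 978, 532 bp.

3601, 3428, 2624, 978, 532 bp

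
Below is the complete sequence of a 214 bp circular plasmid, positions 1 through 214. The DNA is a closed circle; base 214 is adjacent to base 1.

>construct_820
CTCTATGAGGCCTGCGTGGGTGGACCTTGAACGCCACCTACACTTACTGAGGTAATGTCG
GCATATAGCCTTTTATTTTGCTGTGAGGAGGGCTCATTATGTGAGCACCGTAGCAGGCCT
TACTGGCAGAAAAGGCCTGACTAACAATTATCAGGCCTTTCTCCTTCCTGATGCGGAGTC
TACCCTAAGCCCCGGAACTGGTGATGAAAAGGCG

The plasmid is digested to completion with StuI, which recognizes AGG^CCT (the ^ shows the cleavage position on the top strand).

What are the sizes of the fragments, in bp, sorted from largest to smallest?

107, 69, 20, 18 bp

StuI sites (AGGCCT) start at positions 8, 115, 133, 153.
StuI cuts after base 3 of each site, so after positions 10, 117, 135, 155.
Circular molecule, 4 cuts → 4 fragments:
  11–117 → 107 bp
  118–135 → 18 bp
  136–155 → 20 bp
  156–214 then 1–10 → 59 + 10 = 69 bp
Sorted largest to smallest: 107, 69, 20, 18 bp.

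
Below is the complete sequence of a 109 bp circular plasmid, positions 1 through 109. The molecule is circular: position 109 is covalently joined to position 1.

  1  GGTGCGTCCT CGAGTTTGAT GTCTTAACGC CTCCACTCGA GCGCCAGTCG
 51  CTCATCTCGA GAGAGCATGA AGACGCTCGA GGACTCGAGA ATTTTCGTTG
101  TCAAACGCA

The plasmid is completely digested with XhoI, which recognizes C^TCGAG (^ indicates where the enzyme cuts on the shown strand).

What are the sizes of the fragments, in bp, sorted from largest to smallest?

34, 27, 20, 20, 8 bp

XhoI sites (CTCGAG) start at positions 9, 36, 56, 76, 84.
XhoI cuts after the first base of each site, so after positions 9, 36, 56, 76, 84.
Circular molecule, 5 cuts → 5 fragments:
  10–36 → 27 bp
  37–56 → 20 bp
  57–76 → 20 bp
  77–84 → 8 bp
  85–109 then 1–9 → 25 + 9 = 34 bp
Sorted largest to smallest: 34, 27, 20, 20, 8 bp.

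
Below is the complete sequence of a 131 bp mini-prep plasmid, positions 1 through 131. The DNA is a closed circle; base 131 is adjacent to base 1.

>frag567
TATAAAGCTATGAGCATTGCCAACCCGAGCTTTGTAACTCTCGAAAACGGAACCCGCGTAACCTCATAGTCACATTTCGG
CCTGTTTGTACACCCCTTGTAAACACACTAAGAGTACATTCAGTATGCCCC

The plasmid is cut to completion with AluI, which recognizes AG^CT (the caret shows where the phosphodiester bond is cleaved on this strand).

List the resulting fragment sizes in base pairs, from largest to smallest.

109, 22 bp

AluI sites (AGCT) start at positions 6, 28.
AluI cuts after base 2 of each site, so after positions 7, 29.
Circular molecule, 2 cuts → 2 fragments:
  8–29 → 22 bp
  30–131 then 1–7 → 102 + 7 = 109 bp
Sorted largest to smallest: 109, 22 bp.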